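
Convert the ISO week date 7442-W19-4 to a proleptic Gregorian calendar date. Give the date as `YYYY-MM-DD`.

7442-05-12

ISO week 1 of 7442 is the week containing the first Thursday of 7442.
Week 19, day 4 (Thursday) lands on 7442-05-12.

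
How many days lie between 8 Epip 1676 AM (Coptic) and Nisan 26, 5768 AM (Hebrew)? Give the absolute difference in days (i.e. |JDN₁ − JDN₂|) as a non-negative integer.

17457

JDN of the first date = 2437131.
JDN of the second date = 2454588.
|2454588 − 2437131| = 17457.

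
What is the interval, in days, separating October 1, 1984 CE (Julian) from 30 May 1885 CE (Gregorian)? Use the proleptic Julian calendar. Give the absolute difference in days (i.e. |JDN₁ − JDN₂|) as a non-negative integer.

36296

JDN of the first date = 2445988.
JDN of the second date = 2409692.
|2409692 − 2445988| = 36296.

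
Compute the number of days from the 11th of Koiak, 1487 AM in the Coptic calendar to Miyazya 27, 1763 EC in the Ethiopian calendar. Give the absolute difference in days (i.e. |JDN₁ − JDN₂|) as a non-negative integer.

136

First date → JDN 2367891; second date → JDN 2368027.
The interval is |2367891 − 2368027| = 136 days.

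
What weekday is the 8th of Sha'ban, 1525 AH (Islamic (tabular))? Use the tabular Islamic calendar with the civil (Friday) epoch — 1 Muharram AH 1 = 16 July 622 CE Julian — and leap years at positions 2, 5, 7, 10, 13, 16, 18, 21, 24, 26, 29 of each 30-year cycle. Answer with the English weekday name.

Sunday

In the Gregorian calendar this is 2 October 2101 (JDN 2488709).
2488709 ≡ 6 (mod 7); counting from Monday = 0 gives Sunday.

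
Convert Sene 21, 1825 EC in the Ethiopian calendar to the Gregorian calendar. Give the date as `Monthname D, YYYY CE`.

Both dates share Julian Day Number 2390727; in the Gregorian calendar that is 27 June 1833 CE.

June 27, 1833 CE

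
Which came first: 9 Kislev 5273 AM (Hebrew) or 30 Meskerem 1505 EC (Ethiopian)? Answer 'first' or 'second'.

First date → JDN 2273638; second date → JDN 2273586.
JDN 2273586 < JDN 2273638, so the second date is earlier.

second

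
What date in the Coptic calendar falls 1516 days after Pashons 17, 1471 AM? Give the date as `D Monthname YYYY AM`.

Counting 1516 days forward from JDN 2362203 reaches JDN 2363719, which is 12 Epip 1475 AM.

12 Epip 1475 AM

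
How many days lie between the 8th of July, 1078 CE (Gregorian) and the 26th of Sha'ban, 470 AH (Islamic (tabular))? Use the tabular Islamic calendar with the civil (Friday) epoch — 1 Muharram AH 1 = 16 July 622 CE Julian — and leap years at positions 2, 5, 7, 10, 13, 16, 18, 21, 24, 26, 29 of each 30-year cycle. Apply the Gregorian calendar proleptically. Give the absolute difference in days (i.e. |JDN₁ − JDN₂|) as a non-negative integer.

First date → JDN 2114980; second date → JDN 2114870.
The interval is |2114980 − 2114870| = 110 days.

110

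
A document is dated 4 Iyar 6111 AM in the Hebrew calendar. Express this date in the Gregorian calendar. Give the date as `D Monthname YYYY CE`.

Both dates share Julian Day Number 2579865; in the Gregorian calendar that is 1 May 2351 CE.

1 May 2351 CE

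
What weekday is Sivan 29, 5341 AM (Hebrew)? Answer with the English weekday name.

This is JDN 2298669 (10 June 1581 Gregorian).
2298669 ≡ 2 (mod 7); counting from Monday = 0 gives Wednesday.

Wednesday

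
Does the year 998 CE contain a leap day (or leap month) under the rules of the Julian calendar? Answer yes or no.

no

998 mod 4 = 2, so it is a common year in the Julian calendar.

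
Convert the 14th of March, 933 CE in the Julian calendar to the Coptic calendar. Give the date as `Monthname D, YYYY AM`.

Paremhat 18, 649 AM

Julian Day Number of the source date = 2061909.
Converting JDN 2061909 to the Coptic calendar gives 18 Paremhat 649 AM.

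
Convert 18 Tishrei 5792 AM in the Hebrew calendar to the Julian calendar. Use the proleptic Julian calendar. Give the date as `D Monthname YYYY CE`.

The source date corresponds to 5 October 2031 in the Gregorian calendar (JDN 2463145).
That day falls on 22 September 2031 CE in the Julian calendar.

22 September 2031 CE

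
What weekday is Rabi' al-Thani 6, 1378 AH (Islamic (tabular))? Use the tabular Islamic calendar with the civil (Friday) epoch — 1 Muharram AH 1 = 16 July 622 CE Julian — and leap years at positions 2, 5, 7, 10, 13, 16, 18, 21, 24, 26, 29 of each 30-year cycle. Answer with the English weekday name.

Monday

In the Gregorian calendar this is 20 October 1958 (JDN 2436497).
Since JDN mod 7 = 0 (0 = Monday), the day is Monday.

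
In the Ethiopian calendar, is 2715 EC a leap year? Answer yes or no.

yes

2715 mod 4 = 3; in the Ethiopian calendar a year is leap when year mod 4 = 3, so it is a leap year.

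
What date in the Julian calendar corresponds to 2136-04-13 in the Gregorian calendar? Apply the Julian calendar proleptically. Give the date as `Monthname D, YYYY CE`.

At this point the Julian calendar is 14 days behind the Gregorian.
13 April 2136 Gregorian − 14 days → 30 March 2136 Julian.

March 30, 2136 CE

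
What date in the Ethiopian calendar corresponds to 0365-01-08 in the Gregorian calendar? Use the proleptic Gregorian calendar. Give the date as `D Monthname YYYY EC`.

Julian Day Number of the source date = 1854381.
Converting JDN 1854381 to the Ethiopian calendar gives 12 Tir 357 EC.

12 Tir 357 EC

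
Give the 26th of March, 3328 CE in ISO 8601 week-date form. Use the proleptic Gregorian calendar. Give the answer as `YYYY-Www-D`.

3328-W13-5

The weekday is Friday (ISO weekday 5).
That Friday belongs to ISO week 13 of ISO year 3328.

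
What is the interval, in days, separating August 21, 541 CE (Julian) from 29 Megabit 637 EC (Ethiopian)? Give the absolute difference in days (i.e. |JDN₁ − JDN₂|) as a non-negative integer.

JDN of the first date = 1918891.
JDN of the second date = 1956728.
|1956728 − 1918891| = 37837.

37837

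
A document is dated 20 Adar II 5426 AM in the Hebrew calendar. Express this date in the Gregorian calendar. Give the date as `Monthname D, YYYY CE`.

March 27, 1666 CE

Julian Day Number of the source date = 2329640.
Converting JDN 2329640 to the Gregorian calendar gives 27 March 1666 CE.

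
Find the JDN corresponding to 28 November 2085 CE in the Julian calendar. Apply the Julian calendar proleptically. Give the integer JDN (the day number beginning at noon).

Equivalently 11 December 2085 (Gregorian).
JDN 2299161 is 15 October 1582 CE (Gregorian); the target day is +183775 days from there, so JDN = 2482936.

2482936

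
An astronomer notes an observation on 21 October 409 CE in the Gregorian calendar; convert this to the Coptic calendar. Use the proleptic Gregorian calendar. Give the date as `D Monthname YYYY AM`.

23 Paopi 126 AM

Julian Day Number of the source date = 1870738.
Converting JDN 1870738 to the Coptic calendar gives 23 Paopi 126 AM.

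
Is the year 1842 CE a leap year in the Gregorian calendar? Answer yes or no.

1842 is not divisible by 4, so it is a common year.

no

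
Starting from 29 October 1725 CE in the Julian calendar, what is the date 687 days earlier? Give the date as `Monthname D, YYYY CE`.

December 12, 1723 CE

The starting date is JDN 2351416; 2351416 − 687 = 2350729.
JDN 2350729 corresponds to December 12, 1723 CE.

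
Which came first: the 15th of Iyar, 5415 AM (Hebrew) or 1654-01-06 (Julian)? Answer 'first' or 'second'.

second

The two dates have Julian Day Numbers 2325678 and 2325187 respectively.
Since 2325187 < 2325678, the second date comes first.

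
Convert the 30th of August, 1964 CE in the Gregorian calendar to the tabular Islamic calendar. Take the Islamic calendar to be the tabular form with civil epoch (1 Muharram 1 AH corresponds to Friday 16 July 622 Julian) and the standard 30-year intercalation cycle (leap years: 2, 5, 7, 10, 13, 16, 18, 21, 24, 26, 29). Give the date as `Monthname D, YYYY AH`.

Rabi' al-Thani 21, 1384 AH

Both dates share Julian Day Number 2438638; in the tabular Islamic calendar that is 21 Rabi' al-Thani 1384 AH.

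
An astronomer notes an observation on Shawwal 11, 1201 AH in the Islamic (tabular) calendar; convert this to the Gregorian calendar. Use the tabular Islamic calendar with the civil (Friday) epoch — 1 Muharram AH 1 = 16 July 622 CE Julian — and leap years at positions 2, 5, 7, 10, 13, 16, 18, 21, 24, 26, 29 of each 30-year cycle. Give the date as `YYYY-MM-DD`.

1787-07-27

Both dates share Julian Day Number 2373956; in the Gregorian calendar that is 27 July 1787 CE.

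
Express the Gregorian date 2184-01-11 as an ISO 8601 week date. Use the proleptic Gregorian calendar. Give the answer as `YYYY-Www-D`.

The weekday is Sunday (ISO weekday 7).
That Sunday belongs to ISO week 2 of ISO year 2184.

2184-W02-7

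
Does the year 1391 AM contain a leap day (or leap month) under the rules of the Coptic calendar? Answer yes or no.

1391 mod 4 = 3; in the Coptic calendar a year is leap when year mod 4 = 3, so it is a leap year.

yes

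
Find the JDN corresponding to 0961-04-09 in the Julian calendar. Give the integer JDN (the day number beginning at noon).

2072162

In the proleptic Gregorian calendar the same day is 14 April 961.
JDN 2451545 is 1 January 2000 CE (Gregorian); the target day is −379383 days from there, so JDN = 2072162.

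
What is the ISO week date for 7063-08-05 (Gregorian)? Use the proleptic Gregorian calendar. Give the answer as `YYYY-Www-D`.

The weekday is Wednesday (ISO weekday 3).
That Wednesday belongs to ISO week 32 of ISO year 7063.

7063-W32-3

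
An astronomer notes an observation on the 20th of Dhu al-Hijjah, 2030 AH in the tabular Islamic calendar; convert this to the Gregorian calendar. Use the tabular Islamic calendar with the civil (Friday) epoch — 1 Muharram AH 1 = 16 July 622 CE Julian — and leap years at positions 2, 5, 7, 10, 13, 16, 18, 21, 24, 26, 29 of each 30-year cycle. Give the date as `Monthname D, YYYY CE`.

Julian Day Number of the source date = 2667794.
Converting JDN 2667794 to the Gregorian calendar gives 26 January 2592 CE.

January 26, 2592 CE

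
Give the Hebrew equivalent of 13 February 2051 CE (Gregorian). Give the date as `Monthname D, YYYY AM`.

Both dates share Julian Day Number 2470216; in the Hebrew calendar that is 1 Adar 5811 AM.

Adar 1, 5811 AM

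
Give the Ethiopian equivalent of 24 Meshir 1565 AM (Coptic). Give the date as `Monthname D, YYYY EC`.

Yekatit 24, 1841 EC

Julian Day Number of the source date = 2396454.
Converting JDN 2396454 to the Ethiopian calendar gives 24 Yekatit 1841 EC.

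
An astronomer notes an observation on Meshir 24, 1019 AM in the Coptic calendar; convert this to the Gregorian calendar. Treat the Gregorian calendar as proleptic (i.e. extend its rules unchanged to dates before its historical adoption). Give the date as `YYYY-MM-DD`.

Julian Day Number of the source date = 2197027.
Converting JDN 2197027 to the Gregorian calendar gives 26 February 1303 CE.

1303-02-26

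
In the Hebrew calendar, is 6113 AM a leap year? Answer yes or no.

Hebrew year 6113 is year 14 of its 19-year Metonic cycle; leap years are at positions 3, 6, 8, 11, 14, 17, 19, so it is a leap year (13 months).

yes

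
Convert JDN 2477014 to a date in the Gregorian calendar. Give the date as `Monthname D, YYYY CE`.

September 24, 2069 CE

JDN 2451545 is 1 Jan 2000; 2477014 is +25469 days from there.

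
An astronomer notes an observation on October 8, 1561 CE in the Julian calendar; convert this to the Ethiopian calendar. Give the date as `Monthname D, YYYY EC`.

Tikimt 11, 1554 EC

Julian Day Number of the source date = 2291494.
Converting JDN 2291494 to the Ethiopian calendar gives 11 Tikimt 1554 EC.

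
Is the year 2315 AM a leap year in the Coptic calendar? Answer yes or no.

yes

2315 mod 4 = 3; in the Coptic calendar a year is leap when year mod 4 = 3, so it is a leap year.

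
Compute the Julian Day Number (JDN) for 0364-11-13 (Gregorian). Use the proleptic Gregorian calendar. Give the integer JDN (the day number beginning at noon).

JDN 2451545 is 1 January 2000 CE (Gregorian); the target day is −597220 days from there, so JDN = 1854325.

1854325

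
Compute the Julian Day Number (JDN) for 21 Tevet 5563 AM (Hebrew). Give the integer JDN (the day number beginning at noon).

In the Gregorian calendar the same day is 15 January 1803.
JDN 2299161 is 15 October 1582 CE (Gregorian); the target day is +80445 days from there, so JDN = 2379606.

2379606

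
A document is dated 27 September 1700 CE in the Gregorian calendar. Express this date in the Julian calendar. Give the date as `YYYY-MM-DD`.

1700-09-16

For dates in this range the Gregorian date is 11 days ahead of the Julian.
27 September 1700 Gregorian − 11 days → 16 September 1700 Julian.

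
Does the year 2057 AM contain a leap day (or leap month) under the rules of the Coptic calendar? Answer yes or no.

2057 mod 4 = 1; in the Coptic calendar a year is leap when year mod 4 = 3, so it is a common year.

no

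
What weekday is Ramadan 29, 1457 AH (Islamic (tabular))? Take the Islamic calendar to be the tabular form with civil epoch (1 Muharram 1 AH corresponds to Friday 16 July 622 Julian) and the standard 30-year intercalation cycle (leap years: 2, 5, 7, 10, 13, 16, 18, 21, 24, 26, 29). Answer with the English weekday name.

In the Gregorian calendar this is 30 November 2035 (JDN 2464662).
JDN 2464662 mod 7 = 4, and JDN 0 was a Monday, so this is a Friday.

Friday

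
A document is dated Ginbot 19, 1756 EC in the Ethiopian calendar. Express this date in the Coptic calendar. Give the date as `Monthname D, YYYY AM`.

The source date corresponds to 25 May 1764 in the Gregorian calendar (JDN 2365493).
That day falls on 19 Pashons 1480 AM in the Coptic calendar.

Pashons 19, 1480 AM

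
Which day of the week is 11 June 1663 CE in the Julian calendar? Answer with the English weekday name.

Thursday

Equivalently 21 June 1663 Gregorian, JDN 2328630.
2328630 ≡ 3 (mod 7); counting from Monday = 0 gives Thursday.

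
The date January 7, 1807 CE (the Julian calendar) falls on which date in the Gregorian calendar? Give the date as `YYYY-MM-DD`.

1807-01-19

The Julian–Gregorian offset here is 12 days (Julian trailing).
7 January 1807 Julian + 12 days → 19 January 1807 Gregorian.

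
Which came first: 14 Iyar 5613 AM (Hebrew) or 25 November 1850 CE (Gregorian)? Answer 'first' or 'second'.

First date → JDN 2397996; second date → JDN 2397087.
JDN 2397087 < JDN 2397996, so the second date is earlier.

second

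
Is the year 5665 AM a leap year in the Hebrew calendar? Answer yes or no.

Hebrew year 5665 is year 3 of its 19-year Metonic cycle; leap years are at positions 3, 6, 8, 11, 14, 17, 19, so it is a leap year (13 months).

yes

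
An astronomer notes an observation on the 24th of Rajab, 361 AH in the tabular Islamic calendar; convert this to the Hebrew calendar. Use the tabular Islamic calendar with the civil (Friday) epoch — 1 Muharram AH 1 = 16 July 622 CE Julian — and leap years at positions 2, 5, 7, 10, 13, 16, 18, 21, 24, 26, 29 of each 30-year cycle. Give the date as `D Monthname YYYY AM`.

Both dates share Julian Day Number 2076212; in the Hebrew calendar that is 24 Iyar 4732 AM.

24 Iyar 4732 AM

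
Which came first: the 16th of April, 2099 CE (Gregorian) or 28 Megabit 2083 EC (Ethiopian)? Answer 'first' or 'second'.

second

First date → JDN 2487810; second date → JDN 2484878.
JDN 2484878 < JDN 2487810, so the second date is earlier.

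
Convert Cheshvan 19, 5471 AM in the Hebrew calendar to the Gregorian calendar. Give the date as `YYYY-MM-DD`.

Both dates share Julian Day Number 2345940; in the Gregorian calendar that is 12 November 1710 CE.

1710-11-12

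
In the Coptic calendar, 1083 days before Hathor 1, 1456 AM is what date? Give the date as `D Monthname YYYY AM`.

14 Hathor 1453 AM

Counting 1083 days back from JDN 2356529 reaches JDN 2355446, which is 14 Hathor 1453 AM.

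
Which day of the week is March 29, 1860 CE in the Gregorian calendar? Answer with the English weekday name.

Since JDN mod 7 = 3 (0 = Monday), the day is Thursday.

Thursday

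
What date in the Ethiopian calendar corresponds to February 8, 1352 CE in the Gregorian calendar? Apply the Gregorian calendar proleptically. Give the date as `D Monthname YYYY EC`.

5 Yekatit 1344 EC

Both dates share Julian Day Number 2214906; in the Ethiopian calendar that is 5 Yekatit 1344 EC.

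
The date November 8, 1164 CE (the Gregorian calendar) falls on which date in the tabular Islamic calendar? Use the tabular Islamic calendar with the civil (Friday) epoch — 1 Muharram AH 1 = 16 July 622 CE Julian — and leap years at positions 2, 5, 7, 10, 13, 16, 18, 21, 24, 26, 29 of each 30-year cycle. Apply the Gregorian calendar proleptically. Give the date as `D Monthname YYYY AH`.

Julian Day Number of the source date = 2146514.
Converting JDN 2146514 to the tabular Islamic calendar gives 13 Dhu al-Hijjah 559 AH.

13 Dhu al-Hijjah 559 AH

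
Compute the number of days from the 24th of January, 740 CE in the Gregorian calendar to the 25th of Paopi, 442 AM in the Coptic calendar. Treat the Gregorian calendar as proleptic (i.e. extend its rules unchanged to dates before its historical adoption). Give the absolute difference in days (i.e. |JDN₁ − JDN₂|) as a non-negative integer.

5203

First date → JDN 1991362; second date → JDN 1986159.
The interval is |1991362 − 1986159| = 5203 days.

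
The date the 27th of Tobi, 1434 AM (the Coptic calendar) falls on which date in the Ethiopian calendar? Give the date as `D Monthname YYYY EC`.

27 Tir 1710 EC

The source date corresponds to 2 February 1718 in the Gregorian calendar (JDN 2348579).
That day falls on 27 Tir 1710 EC in the Ethiopian calendar.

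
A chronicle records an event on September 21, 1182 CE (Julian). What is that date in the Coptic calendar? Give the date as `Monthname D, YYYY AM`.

Thout 24, 899 AM

Julian Day Number of the source date = 2153047.
Converting JDN 2153047 to the Coptic calendar gives 24 Thout 899 AM.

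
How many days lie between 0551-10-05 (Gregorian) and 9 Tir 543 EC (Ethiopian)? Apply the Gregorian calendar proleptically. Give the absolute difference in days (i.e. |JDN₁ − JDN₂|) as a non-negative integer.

272

JDN of the first date = 1922586.
JDN of the second date = 1922314.
|1922314 − 1922586| = 272.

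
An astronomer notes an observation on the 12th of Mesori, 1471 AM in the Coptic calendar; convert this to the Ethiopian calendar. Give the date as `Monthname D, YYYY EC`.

Nehase 12, 1747 EC

Both dates share Julian Day Number 2362288; in the Ethiopian calendar that is 12 Nehase 1747 EC.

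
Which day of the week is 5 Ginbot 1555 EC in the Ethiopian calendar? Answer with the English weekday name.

This is JDN 2292063 (10 May 1563 Gregorian).
Since JDN mod 7 = 4 (0 = Monday), the day is Friday.

Friday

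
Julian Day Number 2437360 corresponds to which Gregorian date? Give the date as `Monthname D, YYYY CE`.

March 1, 1961 CE

JDN 2451545 is 1 Jan 2000; 2437360 is −14185 days from there.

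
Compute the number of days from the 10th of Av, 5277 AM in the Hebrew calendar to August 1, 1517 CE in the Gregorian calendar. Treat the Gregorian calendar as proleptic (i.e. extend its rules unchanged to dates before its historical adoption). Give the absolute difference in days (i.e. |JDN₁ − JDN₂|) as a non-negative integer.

First date → JDN 2275352; second date → JDN 2275345.
The interval is |2275352 − 2275345| = 7 days.

7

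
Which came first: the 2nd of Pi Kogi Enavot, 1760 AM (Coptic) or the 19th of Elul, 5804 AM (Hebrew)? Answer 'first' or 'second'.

First date → JDN 2467866; second date → JDN 2467870.
JDN 2467866 < JDN 2467870, so the first date is earlier.

first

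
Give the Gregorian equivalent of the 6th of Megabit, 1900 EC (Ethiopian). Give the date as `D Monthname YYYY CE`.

15 March 1908 CE

Both dates share Julian Day Number 2418016; in the Gregorian calendar that is 15 March 1908 CE.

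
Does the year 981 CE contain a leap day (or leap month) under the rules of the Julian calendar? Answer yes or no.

981 mod 4 = 1, so it is a common year in the Julian calendar.

no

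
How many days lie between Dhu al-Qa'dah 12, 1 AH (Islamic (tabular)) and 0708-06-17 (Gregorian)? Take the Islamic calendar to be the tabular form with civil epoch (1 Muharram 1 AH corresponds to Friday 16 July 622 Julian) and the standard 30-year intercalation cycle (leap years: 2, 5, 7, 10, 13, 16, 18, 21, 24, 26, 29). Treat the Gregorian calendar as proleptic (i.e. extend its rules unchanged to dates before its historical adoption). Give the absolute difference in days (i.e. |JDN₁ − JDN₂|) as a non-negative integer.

31073

JDN of the first date = 1948746.
JDN of the second date = 1979819.
|1979819 − 1948746| = 31073.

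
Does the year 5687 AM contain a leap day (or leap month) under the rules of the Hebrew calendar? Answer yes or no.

Hebrew year 5687 is year 6 of its 19-year Metonic cycle; leap years are at positions 3, 6, 8, 11, 14, 17, 19, so it is a leap year (13 months).

yes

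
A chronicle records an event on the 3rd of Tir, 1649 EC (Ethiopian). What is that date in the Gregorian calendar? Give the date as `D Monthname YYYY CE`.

8 January 1657 CE

Julian Day Number of the source date = 2326275.
Converting JDN 2326275 to the Gregorian calendar gives 8 January 1657 CE.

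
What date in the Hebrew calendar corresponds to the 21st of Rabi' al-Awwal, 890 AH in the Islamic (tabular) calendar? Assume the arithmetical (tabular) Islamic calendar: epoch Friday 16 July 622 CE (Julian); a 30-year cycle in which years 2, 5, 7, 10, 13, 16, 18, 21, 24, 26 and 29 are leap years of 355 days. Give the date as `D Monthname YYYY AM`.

Julian Day Number of the source date = 2263551.
Converting JDN 2263551 to the Hebrew calendar gives 22 Nisan 5245 AM.

22 Nisan 5245 AM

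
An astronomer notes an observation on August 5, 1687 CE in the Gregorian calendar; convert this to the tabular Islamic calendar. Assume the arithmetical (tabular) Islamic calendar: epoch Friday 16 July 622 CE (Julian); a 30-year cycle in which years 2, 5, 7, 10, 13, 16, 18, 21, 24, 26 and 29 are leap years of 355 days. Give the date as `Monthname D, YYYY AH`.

Both dates share Julian Day Number 2337441; in the tabular Islamic calendar that is 26 Ramadan 1098 AH.

Ramadan 26, 1098 AH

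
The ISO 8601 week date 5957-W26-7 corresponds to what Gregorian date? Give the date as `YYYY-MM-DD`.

ISO week 1 of 5957 is the week containing the first Thursday of 5957.
Week 26, day 7 (Sunday) lands on 5957-06-30.

5957-06-30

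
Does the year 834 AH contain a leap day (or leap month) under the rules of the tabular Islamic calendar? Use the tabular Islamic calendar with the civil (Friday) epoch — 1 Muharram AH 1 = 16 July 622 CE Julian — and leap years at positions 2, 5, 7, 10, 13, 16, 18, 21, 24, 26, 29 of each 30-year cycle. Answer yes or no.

Year 834 AH is year 24 of its 30-year cycle; leap positions are 2, 5, 7, 10, 13, 16, 18, 21, 24, 26, 29, so it is a leap year (355 days).

yes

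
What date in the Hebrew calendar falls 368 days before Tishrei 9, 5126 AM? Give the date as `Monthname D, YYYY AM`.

Tishrei 26, 5125 AM

Counting 368 days back from JDN 2219893 reaches JDN 2219525, which is Tishrei 26, 5125 AM.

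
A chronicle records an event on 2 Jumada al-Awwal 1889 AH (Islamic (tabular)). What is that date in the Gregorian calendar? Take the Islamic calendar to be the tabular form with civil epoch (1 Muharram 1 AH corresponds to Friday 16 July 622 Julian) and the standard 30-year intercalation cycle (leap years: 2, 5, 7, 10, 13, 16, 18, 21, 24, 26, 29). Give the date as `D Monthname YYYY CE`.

Julian Day Number of the source date = 2617603.
Converting JDN 2617603 to the Gregorian calendar gives 26 August 2454 CE.

26 August 2454 CE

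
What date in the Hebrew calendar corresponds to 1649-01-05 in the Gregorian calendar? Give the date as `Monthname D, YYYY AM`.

Both dates share Julian Day Number 2323350; in the Hebrew calendar that is 21 Tevet 5409 AM.

Tevet 21, 5409 AM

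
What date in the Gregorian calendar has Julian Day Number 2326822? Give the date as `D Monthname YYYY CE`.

JDN 2451545 is 1 Jan 2000; 2326822 is −124723 days from there.

9 July 1658 CE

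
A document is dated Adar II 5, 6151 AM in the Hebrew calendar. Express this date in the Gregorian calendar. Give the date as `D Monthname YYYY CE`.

12 March 2391 CE

Julian Day Number of the source date = 2594425.
Converting JDN 2594425 to the Gregorian calendar gives 12 March 2391 CE.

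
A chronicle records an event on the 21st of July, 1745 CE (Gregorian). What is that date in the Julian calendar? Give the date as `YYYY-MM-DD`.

The Julian–Gregorian offset here is 11 days (Julian trailing).
21 July 1745 Gregorian − 11 days → 10 July 1745 Julian.

1745-07-10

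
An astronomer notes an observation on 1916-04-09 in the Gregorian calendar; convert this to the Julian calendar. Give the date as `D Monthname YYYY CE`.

The Julian–Gregorian offset here is 13 days (Julian trailing).
9 April 1916 Gregorian − 13 days → 27 March 1916 Julian.

27 March 1916 CE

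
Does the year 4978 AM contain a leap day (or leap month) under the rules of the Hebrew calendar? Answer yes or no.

Hebrew year 4978 is year 19 of its 19-year Metonic cycle; leap years are at positions 3, 6, 8, 11, 14, 17, 19, so it is a leap year (13 months).

yes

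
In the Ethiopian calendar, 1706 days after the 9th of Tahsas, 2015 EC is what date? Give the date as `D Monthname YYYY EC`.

14 Nehase 2019 EC

JDN of the 9th of Tahsas, 2015 EC = 2459932.
2459932 + 1706 = 2461638.
JDN 2461638 in the Ethiopian calendar is 14 Nehase 2019 EC.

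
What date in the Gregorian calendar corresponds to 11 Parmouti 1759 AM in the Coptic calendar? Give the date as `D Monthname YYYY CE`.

Julian Day Number of the source date = 2467359.
Converting JDN 2467359 to the Gregorian calendar gives 19 April 2043 CE.

19 April 2043 CE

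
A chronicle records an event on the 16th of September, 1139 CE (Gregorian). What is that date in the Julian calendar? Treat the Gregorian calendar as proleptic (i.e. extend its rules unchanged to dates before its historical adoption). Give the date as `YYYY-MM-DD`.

1139-09-09

At this point the Julian calendar is 7 days behind the Gregorian.
16 September 1139 Gregorian − 7 days → 9 September 1139 Julian.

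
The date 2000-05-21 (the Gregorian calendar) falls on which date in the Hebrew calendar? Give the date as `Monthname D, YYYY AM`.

Iyar 16, 5760 AM

Both dates share Julian Day Number 2451686; in the Hebrew calendar that is 16 Iyar 5760 AM.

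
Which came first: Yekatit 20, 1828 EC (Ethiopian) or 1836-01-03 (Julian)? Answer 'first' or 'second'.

Converting both to JDN: 2391702 vs 2391659; the smaller is the second.

second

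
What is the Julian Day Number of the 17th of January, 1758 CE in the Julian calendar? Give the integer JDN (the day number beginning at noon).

2363184

In the Gregorian calendar the same day is 28 January 1758.
JDN 2400001 is 17 November 1858 CE (Gregorian), MJD 0; the target day is −36817 days from there, so JDN = 2363184.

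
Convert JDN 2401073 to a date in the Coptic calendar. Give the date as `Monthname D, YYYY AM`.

Paopi 15, 1578 AM

The Gregorian equivalent of JDN 2401073 is 24 October 1861.
In the Coptic calendar that day is Paopi 15, 1578 AM.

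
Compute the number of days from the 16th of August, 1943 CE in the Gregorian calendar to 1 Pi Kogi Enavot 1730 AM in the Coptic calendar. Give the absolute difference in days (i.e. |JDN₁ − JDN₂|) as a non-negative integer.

25954

First date → JDN 2430953; second date → JDN 2456907.
The interval is |2430953 − 2456907| = 25954 days.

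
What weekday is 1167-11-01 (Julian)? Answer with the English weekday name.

In the proleptic Gregorian calendar this is 8 November 1167 (JDN 2147609).
2147609 ≡ 2 (mod 7); counting from Monday = 0 gives Wednesday.

Wednesday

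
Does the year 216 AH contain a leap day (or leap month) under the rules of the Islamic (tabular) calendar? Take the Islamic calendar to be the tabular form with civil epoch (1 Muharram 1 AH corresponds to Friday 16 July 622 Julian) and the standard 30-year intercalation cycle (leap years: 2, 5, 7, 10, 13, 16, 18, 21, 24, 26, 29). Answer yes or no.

Year 216 AH is year 6 of its 30-year cycle; leap positions are 2, 5, 7, 10, 13, 16, 18, 21, 24, 26, 29, so it is a common year (354 days).

no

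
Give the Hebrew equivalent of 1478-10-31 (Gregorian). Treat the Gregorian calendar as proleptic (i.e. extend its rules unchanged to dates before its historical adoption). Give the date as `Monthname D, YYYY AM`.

Both dates share Julian Day Number 2261192; in the Hebrew calendar that is 25 Cheshvan 5239 AM.

Cheshvan 25, 5239 AM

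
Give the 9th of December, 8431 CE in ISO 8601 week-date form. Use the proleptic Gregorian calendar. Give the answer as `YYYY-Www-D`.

8431-W50-2

The weekday is Tuesday (ISO weekday 2).
That Tuesday belongs to ISO week 50 of ISO year 8431.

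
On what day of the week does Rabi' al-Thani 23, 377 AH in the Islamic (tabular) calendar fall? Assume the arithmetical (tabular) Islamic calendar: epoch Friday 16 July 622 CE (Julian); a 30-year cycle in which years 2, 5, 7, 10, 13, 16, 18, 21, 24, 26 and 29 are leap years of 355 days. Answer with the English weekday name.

In the proleptic Gregorian calendar this is 27 August 987 (JDN 2081793).
Since JDN mod 7 = 0 (0 = Monday), the day is Monday.

Monday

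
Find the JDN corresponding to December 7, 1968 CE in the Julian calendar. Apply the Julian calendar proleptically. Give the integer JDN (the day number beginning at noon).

2440211

In the Gregorian calendar the same day is 20 December 1968.
JDN 2299161 is 15 October 1582 CE (Gregorian); the target day is +141050 days from there, so JDN = 2440211.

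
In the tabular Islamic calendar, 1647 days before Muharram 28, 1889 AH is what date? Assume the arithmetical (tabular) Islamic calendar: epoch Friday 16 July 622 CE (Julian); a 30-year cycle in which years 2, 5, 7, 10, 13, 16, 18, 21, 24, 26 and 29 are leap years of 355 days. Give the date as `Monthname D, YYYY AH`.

JDN of Muharram 28, 1889 AH = 2617511.
2617511 − 1647 = 2615864.
JDN 2615864 in the tabular Islamic calendar is Jumada al-Thani 5, 1884 AH.

Jumada al-Thani 5, 1884 AH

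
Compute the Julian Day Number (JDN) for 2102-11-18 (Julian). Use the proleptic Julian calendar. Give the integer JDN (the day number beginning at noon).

Equivalently 2 December 2102 (Gregorian).
JDN 2299161 is 15 October 1582 CE (Gregorian); the target day is +189974 days from there, so JDN = 2489135.

2489135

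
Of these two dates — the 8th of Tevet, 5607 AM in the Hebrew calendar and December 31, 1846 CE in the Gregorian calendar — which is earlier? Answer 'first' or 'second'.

first

First date → JDN 2395658; second date → JDN 2395662.
JDN 2395658 < JDN 2395662, so the first date is earlier.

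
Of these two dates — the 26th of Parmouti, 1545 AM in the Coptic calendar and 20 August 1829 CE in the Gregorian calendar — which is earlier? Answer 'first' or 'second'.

The two dates have Julian Day Numbers 2389211 and 2389320 respectively.
Since 2389211 < 2389320, the first date comes first.

first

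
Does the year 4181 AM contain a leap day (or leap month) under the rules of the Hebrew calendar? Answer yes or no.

Hebrew year 4181 is year 1 of its 19-year Metonic cycle; leap years are at positions 3, 6, 8, 11, 14, 17, 19, so it is a common year (12 months).

no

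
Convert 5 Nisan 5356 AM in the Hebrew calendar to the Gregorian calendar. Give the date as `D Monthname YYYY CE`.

Julian Day Number of the source date = 2304080.
Converting JDN 2304080 to the Gregorian calendar gives 3 April 1596 CE.

3 April 1596 CE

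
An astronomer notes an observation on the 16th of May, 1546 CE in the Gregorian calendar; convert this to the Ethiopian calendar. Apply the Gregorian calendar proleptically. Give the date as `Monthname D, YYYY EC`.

Ginbot 11, 1538 EC

Both dates share Julian Day Number 2285860; in the Ethiopian calendar that is 11 Ginbot 1538 EC.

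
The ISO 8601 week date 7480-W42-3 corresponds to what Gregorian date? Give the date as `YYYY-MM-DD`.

7480-10-13

ISO week 1 of 7480 is the week containing the first Thursday of 7480.
Week 42, day 3 (Wednesday) lands on 7480-10-13.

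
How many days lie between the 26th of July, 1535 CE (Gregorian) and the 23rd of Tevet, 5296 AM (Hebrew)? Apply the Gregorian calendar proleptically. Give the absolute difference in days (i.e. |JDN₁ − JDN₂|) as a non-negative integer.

First date → JDN 2281913; second date → JDN 2282068.
The interval is |2281913 − 2282068| = 155 days.

155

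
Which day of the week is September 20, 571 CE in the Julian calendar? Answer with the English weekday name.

Equivalently 22 September 571 Gregorian, JDN 1929878.
1929878 ≡ 6 (mod 7); counting from Monday = 0 gives Sunday.

Sunday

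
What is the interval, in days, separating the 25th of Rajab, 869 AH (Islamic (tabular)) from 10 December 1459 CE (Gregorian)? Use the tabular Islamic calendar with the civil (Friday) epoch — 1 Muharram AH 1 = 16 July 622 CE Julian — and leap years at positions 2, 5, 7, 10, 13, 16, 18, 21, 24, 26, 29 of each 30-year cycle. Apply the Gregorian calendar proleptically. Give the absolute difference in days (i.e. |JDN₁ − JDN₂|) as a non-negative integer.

JDN of the first date = 2256231.
JDN of the second date = 2254292.
|2254292 − 2256231| = 1939.

1939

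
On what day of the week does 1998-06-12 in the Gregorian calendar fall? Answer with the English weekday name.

2450977 ≡ 4 (mod 7); counting from Monday = 0 gives Friday.

Friday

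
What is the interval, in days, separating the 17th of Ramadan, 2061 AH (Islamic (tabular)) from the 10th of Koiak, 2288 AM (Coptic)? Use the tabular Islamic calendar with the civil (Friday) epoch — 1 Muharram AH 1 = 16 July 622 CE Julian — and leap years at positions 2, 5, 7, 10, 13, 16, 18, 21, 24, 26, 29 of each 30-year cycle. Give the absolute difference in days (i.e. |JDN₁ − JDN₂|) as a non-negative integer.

18231

First date → JDN 2678687; second date → JDN 2660456.
The interval is |2678687 − 2660456| = 18231 days.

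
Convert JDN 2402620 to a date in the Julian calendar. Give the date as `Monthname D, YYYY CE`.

JDN 2402620 is 18 January 1866 in the Gregorian calendar.
In the Julian calendar that day is January 6, 1866 CE.

January 6, 1866 CE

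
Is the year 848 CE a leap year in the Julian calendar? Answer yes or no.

848 mod 4 = 0, so it is a leap year in the Julian calendar.

yes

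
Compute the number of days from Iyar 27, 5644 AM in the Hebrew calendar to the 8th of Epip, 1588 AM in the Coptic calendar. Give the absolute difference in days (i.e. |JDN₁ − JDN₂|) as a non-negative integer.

JDN of the first date = 2409319.
JDN of the second date = 2404989.
|2404989 − 2409319| = 4330.

4330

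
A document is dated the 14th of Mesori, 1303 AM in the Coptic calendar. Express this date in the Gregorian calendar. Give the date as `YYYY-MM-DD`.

Julian Day Number of the source date = 2300928.
Converting JDN 2300928 to the Gregorian calendar gives 17 August 1587 CE.

1587-08-17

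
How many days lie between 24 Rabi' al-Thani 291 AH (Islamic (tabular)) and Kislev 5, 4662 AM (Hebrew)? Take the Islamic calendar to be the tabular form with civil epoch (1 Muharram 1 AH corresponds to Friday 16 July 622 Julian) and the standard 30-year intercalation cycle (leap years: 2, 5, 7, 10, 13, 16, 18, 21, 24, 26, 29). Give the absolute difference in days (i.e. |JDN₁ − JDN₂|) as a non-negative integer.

First date → JDN 2051318; second date → JDN 2050471.
The interval is |2051318 − 2050471| = 847 days.

847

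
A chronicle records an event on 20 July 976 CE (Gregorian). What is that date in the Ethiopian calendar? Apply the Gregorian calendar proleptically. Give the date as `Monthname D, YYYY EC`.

Hamle 21, 968 EC

Both dates share Julian Day Number 2077738; in the Ethiopian calendar that is 21 Hamle 968 EC.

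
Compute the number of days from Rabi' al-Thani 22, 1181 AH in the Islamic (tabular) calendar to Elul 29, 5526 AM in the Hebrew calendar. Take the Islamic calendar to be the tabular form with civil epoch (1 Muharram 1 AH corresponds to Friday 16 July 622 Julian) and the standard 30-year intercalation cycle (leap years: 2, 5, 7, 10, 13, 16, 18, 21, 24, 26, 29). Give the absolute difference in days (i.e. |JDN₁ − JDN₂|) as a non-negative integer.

379

JDN of the first date = 2366703.
JDN of the second date = 2366324.
|2366324 − 2366703| = 379.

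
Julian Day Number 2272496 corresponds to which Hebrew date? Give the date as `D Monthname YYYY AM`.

19 Tishrei 5270 AM

The proleptic Gregorian equivalent of JDN 2272496 is 13 October 1509.
In the Hebrew calendar that day is 19 Tishrei 5270 AM.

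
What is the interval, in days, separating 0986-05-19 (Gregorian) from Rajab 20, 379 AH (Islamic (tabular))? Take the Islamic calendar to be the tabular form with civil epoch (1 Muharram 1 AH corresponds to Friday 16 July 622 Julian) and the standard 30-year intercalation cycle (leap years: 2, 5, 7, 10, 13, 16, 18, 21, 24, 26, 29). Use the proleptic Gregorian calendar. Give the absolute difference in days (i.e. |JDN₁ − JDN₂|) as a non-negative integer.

1259

First date → JDN 2081328; second date → JDN 2082587.
The interval is |2081328 − 2082587| = 1259 days.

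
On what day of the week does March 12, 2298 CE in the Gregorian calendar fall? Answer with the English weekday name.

Saturday

2560458 ≡ 5 (mod 7); counting from Monday = 0 gives Saturday.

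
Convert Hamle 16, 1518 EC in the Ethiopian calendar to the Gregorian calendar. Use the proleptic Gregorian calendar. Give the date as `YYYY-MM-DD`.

1526-07-20

Both dates share Julian Day Number 2278620; in the Gregorian calendar that is 20 July 1526 CE.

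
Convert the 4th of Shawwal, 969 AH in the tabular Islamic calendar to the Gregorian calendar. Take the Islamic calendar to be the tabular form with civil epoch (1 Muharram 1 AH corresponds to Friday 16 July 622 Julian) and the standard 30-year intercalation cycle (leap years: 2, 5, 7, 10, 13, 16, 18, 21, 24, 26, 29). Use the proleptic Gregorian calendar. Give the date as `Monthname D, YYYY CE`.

June 17, 1562 CE

Julian Day Number of the source date = 2291736.
Converting JDN 2291736 to the Gregorian calendar gives 17 June 1562 CE.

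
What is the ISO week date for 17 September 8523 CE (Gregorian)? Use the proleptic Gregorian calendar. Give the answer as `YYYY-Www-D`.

8523-W37-5

The weekday is Friday (ISO weekday 5).
That Friday belongs to ISO week 37 of ISO year 8523.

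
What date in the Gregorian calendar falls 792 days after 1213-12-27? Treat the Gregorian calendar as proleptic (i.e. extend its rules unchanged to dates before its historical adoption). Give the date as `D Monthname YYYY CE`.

27 February 1216 CE

JDN of 1213-12-27 = 2164460.
2164460 + 792 = 2165252.
JDN 2165252 in the Gregorian calendar is 27 February 1216 CE.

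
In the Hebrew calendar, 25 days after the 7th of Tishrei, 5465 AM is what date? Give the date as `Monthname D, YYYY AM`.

Counting 25 days forward from JDN 2343711 reaches JDN 2343736, which is Cheshvan 2, 5465 AM.

Cheshvan 2, 5465 AM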